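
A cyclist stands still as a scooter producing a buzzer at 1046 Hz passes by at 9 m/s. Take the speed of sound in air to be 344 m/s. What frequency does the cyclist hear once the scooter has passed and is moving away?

Receding: f₂ = f · v/(v + v_s) = 1046 × 344/353 ≈ 1019 Hz.

1019 Hz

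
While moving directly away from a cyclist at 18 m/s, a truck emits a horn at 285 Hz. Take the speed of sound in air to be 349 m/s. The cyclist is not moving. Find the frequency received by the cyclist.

With the source moving away from a stationary observer, f' = f · v/(v + v_s).
f' = 285 × 349/(349 + 18) = 285 × 349/367 ≈ 271 Hz.

271 Hz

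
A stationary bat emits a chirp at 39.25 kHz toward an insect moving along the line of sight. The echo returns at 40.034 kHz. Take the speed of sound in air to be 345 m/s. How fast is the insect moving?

Double Doppler shift off a moving reflector: f₂ = f₀ · (v + u)/(v − u) (u > 0 toward emitter).
Rearranging, u = v · (f₂ − f₀)/(f₂ + f₀) = 345 × 0.784/79.284 ≈ 3.4 m/s.
So the insect is moving at 3.4 m/s toward the emitter.

3.4 m/s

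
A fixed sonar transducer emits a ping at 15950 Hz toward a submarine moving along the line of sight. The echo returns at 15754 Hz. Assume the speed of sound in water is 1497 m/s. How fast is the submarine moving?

Double Doppler shift off a moving reflector: f₂ = f₀ · (v + u)/(v − u) (u > 0 toward emitter).
Rearranging, u = v · (f₂ − f₀)/(f₂ + f₀) = 1497 × -196/31704 ≈ -9.3 m/s.
So the submarine is moving at 9.3 m/s away from the emitter.

9.3 m/s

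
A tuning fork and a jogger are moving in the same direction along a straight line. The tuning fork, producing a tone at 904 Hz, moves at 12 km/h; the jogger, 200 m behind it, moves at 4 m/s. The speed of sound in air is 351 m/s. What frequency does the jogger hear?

12 km/h = 3.333 m/s.
The jogger is behind, so the tuning fork is moving away from it while the jogger is moving toward the tuning fork.
General Doppler shift: f' = f · (v + v_o)/(v + v_s).
f' = 904 × (351 + 4)/(351 + 3.333) = 904 × 355/354.33 ≈ 906 Hz.

906 Hz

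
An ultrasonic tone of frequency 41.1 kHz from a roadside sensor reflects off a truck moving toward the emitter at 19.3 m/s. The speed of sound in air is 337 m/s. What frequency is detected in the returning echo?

The truck first receives the wave as a moving observer: f₁ = f₀ · (v + u)/v = 41.1 × (337 + 19.3)/337 ≈ 43.5 kHz.
On reflection it acts as a source moving toward the stationary detector: f₂ = f₁ · v/(v − u) = 43.5 × 337/317.7 ≈ 46.1 kHz.

46.1 kHz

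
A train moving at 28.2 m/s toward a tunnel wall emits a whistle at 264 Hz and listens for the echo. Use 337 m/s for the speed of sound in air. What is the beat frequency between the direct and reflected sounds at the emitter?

48.2 Hz

The tunnel wall receives the sound from a moving source: f₁ = f₀ · v/(v − v_e) = 264 × 337/308.8 ≈ 288.1 Hz.
On the return leg the train is a moving observer: f₂ = f₁ · (v + v_e)/v = 288.1 × 365.2/337 ≈ 312.2 Hz.
Beat against the emitted tone: |f₂ − f₀| = 2v_e·f₀/(v − v_e) = 2 × 28.2 × 264/308.8 ≈ 48.2 Hz.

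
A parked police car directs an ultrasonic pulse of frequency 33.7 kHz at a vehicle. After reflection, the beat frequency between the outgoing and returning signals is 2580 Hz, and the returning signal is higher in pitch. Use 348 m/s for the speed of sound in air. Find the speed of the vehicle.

12.8 m/s

Double Doppler shift off a moving reflector: f₂ = f₀ · (v + u)/(v − u) (u > 0 toward emitter).
Returning signal is higher, so f₂ = f₀ + Δf = 33700 + 2580 = 36280 Hz.
Rearranging, u = v · (f₂ − f₀)/(f₂ + f₀) = 348 × 2580/69980 ≈ 12.8 m/s.
So the vehicle is moving at 12.8 m/s toward the emitter.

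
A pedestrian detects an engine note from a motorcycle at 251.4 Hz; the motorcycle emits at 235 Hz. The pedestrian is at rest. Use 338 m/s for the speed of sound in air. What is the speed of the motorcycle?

f' > f, so the motorcycle is approaching.
f' = f · v/(v − v_s) ⇒ v_s = v · |1 − f/f'|.
v_s = 338 × |1 − 235/251.4| = 338 × 0.06523 ≈ 22.0 m/s.

22.0 m/s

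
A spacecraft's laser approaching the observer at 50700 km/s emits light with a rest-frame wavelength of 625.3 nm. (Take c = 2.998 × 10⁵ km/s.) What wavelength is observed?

527.1 nm

β = v/c = 50700/299800 = 0.1691.
Relativistic Doppler for wavelength: λ' = λ₀ · √((1 − β)/(1 + β)).
λ' = 625.3 × √(0.8309/1.1691) = 625.3 × 0.84303 ≈ 527.1 nm.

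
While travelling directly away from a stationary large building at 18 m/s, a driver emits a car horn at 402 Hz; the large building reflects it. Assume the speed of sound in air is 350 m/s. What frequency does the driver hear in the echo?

363 Hz

The large building receives the sound from a moving source: f₁ = f₀ · v/(v + v_e) = 402 × 350/368 ≈ 382 Hz.
On the return leg the driver is a moving observer: f₂ = f₁ · (v − v_e)/v = 382 × 332/350 ≈ 363 Hz.
Equivalently f₂ = f₀ · (v − v_e)/(v + v_e).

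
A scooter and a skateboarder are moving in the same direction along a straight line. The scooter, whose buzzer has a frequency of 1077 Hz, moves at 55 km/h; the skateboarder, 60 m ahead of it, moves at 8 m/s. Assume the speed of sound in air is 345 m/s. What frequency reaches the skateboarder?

55 km/h = 15.28 m/s.
The skateboarder is ahead, so the scooter is moving toward it while the skateboarder is moving away from the scooter.
General Doppler shift: f' = f · (v − v_o)/(v − v_s).
f' = 1077 × (345 − 8)/(345 − 15.28) = 1077 × 337/329.72 ≈ 1101 Hz.

1101 Hz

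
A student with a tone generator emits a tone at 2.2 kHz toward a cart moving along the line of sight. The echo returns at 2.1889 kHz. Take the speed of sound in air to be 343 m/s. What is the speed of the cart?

0.87 m/s

Double Doppler shift off a moving reflector: f₂ = f₀ · (v + u)/(v − u) (u > 0 toward emitter).
Rearranging, u = v · (f₂ − f₀)/(f₂ + f₀) = 343 × -0.0111/4.3889 ≈ -0.87 m/s.
So the cart is moving at 0.87 m/s away from the emitter.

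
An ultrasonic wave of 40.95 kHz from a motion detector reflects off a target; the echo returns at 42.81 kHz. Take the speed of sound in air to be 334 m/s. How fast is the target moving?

7.4 m/s

Double Doppler shift off a moving reflector: f₂ = f₀ · (v + u)/(v − u) (u > 0 toward emitter).
Rearranging, u = v · (f₂ − f₀)/(f₂ + f₀) = 334 × 1.86/83.76 ≈ 7.4 m/s.
So the target is moving at 7.4 m/s toward the emitter.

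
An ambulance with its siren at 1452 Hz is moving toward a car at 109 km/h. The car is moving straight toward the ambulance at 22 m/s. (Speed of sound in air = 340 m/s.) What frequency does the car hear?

1697 Hz

109 km/h = 30.28 m/s.
With source approaching and observer approaching, f' = f · (v + v_o)/(v − v_s).
f' = 1452 × (340 + 22)/(340 − 30.28) = 1452 × 362/309.72 ≈ 1697 Hz.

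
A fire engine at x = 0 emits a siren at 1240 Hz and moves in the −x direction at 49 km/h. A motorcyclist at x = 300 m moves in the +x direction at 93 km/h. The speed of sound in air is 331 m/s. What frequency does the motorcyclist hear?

1098 Hz

49 km/h = 13.61 m/s; 93 km/h = 25.83 m/s.
The observer lies on the +x side, so the source is heading away from the observer and the observer is heading away from the source.
With source receding and observer receding, f' = f · (v − v_o)/(v + v_s).
f' = 1240 × (331 − 25.83)/(331 + 13.61) = 1240 × 305.17/344.61 ≈ 1098 Hz.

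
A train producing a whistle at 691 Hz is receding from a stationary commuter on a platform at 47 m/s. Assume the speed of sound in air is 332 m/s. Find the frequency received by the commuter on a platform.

With the source moving away from a stationary observer, f' = f · v/(v + v_s).
f' = 691 × 332/(332 + 47) = 691 × 332/379 ≈ 605 Hz.

605 Hz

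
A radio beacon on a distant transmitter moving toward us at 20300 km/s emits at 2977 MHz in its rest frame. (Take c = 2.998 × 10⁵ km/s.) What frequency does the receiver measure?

β = v/c = 20300/299800 = 0.0677.
Relativistic Doppler for frequency: f' = f₀ · √((1 + β)/(1 − β)).
f' = 2977 × √(1.0677/0.9323) = 2977 × 1.07017 ≈ 3185.9 MHz.

3185.9 MHz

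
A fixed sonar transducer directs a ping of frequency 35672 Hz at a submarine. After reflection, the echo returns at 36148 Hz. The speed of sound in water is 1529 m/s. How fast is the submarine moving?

Double Doppler shift off a moving reflector: f₂ = f₀ · (v + u)/(v − u) (u > 0 toward emitter).
Rearranging, u = v · (f₂ − f₀)/(f₂ + f₀) = 1529 × 476/71820 ≈ 10.1 m/s.
So the submarine is moving at 10.1 m/s toward the emitter.

10.1 m/s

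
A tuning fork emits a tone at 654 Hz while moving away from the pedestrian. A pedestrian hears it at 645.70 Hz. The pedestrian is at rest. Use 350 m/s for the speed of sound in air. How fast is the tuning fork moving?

f' = f · v/(v + v_s) ⇒ v_s = v · |1 − f/f'|.
v_s = 350 × |1 − 654/645.70| = 350 × 0.01285 ≈ 4.5 m/s.

4.5 m/s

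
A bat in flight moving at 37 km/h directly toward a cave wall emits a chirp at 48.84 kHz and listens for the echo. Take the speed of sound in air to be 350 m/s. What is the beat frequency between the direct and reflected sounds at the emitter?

37 km/h = 10.28 m/s.
The cave wall receives the sound from a moving source: f₁ = f₀ · v/(v − v_e) = 48.84 × 350/339.72 ≈ 50.32 kHz.
On the return leg the bat in flight is a moving observer: f₂ = f₁ · (v + v_e)/v = 50.32 × 360.28/350 ≈ 51.80 kHz.
Equivalently f₂ = f₀ · (v + v_e)/(v − v_e).
Beat against the emitted tone (with f₀ = 48840 Hz): |f₂ − f₀| = 2v_e·f₀/(v − v_e) = 2 × 10.28 × 48840/339.72 ≈ 2955 Hz.

2955 Hz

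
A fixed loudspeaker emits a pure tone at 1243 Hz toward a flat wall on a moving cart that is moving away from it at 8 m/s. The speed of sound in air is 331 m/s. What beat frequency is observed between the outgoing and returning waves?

At the flat wall on a moving cart (a moving observer), f₁ = f₀ · (v − u)/v = 1243 × 323/331 ≈ 1213.0 Hz.
On reflection it acts as a source moving away from the stationary detector: f₂ = f₁ · v/(v + u) = 1213.0 × 331/339 ≈ 1184.3 Hz.
Beat frequency: |f₂ − f₀| = 2u·f₀/(v + u) = 2 × 8 × 1243/339 ≈ 58.7 Hz.

58.7 Hz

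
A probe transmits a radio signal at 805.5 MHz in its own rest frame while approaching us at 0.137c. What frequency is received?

Relativistic Doppler for frequency: f' = f₀ · √((1 + β)/(1 − β)).
f' = 805.5 × √(1.1370/0.8630) = 805.5 × 1.14782 ≈ 924.6 MHz.

924.6 MHz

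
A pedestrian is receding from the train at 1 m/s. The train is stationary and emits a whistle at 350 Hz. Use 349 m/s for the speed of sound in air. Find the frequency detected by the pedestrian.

349 Hz

Moving observer, stationary source: f' = f · (v − v_o)/v.
f' = 350 × (349 − 1)/349 = 350 × 348/349 ≈ 349 Hz.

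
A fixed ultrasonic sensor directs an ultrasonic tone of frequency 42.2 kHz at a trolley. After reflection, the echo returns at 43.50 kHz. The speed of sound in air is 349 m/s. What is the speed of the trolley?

Double Doppler shift off a moving reflector: f₂ = f₀ · (v + u)/(v − u) (u > 0 toward emitter).
Rearranging, u = v · (f₂ − f₀)/(f₂ + f₀) = 349 × 1.30/85.70 ≈ 5.3 m/s.
So the trolley is moving at 5.3 m/s toward the emitter.

5.3 m/s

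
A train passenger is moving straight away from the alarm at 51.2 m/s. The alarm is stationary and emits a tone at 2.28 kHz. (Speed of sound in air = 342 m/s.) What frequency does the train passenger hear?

1.939 kHz

Only the observer moves, away from the source, so f' = f · (v − v_o)/v.
f' = 2.28 × (342 − 51.2)/342 = 2.28 × 290.8/342 ≈ 1.939 kHz.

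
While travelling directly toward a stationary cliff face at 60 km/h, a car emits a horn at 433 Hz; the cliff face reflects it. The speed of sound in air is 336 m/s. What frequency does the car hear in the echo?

478 Hz

60 km/h = 16.67 m/s.
The cliff face receives the sound from a moving source: f₁ = f₀ · v/(v − v_e) = 433 × 336/319.33 ≈ 456 Hz.
On the return leg the car is a moving observer: f₂ = f₁ · (v + v_e)/v = 456 × 352.67/336 ≈ 478 Hz.
Equivalently f₂ = f₀ · (v + v_e)/(v − v_e).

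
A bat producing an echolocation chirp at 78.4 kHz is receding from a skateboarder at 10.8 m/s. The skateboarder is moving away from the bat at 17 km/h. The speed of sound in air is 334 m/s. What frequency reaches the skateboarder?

17 km/h = 4.722 m/s.
With source receding and observer receding, f' = f · (v − v_o)/(v + v_s).
f' = 78.4 × (334 − 4.722)/(334 + 10.8) = 78.4 × 329.28/344.8 ≈ 74.9 kHz.

74.9 kHz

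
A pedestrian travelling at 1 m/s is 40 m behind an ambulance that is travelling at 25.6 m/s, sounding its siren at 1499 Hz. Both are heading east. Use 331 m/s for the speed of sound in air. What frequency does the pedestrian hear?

1396 Hz

The pedestrian is behind, so the ambulance is moving away from it while the pedestrian is moving toward the ambulance.
Both move, so f' = f · (v + v_o)/(v + v_s).
f' = 1499 × (331 + 1)/(331 + 25.6) = 1499 × 332/356.6 ≈ 1396 Hz.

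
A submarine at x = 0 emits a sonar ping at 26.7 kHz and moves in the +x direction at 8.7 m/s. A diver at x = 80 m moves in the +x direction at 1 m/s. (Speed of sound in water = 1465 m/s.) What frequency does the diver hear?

26.8 kHz

The observer lies on the +x side, so the source is heading toward the observer and the observer is heading away from the source.
General Doppler shift: f' = f · (v − v_o)/(v − v_s).
f' = 26.7 × (1465 − 1)/(1465 − 8.7) = 26.7 × 1464/1456.3 ≈ 26.8 kHz.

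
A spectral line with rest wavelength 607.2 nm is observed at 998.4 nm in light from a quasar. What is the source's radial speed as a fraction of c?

0.460

λ'/λ₀ = 1.6443 > 1 (redshift), so the source is receding.
λ'/λ₀ = √((1 + β)/(1 − β)) for a receding source ⇒ β = (r² − 1)/(r² + 1) with r = λ'/λ₀.
β = (2.7036 − 1)/(2.7036 + 1) ≈ 0.460.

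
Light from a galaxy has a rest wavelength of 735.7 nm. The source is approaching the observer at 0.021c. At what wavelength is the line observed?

Relativistic Doppler for wavelength: λ' = λ₀ · √((1 − β)/(1 + β)).
λ' = 735.7 × √(0.9790/1.0210) = 735.7 × 0.97922 ≈ 720.4 nm.

720.4 nm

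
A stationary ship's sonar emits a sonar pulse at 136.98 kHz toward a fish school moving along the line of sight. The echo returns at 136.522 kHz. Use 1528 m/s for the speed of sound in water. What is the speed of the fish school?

2.56 m/s

Double Doppler shift off a moving reflector: f₂ = f₀ · (v + u)/(v − u) (u > 0 toward emitter).
Rearranging, u = v · (f₂ − f₀)/(f₂ + f₀) = 1528 × -0.458/273.502 ≈ -2.56 m/s.
So the fish school is moving at 2.56 m/s away from the emitter.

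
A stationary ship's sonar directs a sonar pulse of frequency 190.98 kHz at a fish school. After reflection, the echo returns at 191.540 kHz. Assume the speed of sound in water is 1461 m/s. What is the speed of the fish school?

Double Doppler shift off a moving reflector: f₂ = f₀ · (v + u)/(v − u) (u > 0 toward emitter).
Rearranging, u = v · (f₂ − f₀)/(f₂ + f₀) = 1461 × 0.560/382.520 ≈ 2.14 m/s.
So the fish school is moving at 2.14 m/s toward the emitter.

2.14 m/s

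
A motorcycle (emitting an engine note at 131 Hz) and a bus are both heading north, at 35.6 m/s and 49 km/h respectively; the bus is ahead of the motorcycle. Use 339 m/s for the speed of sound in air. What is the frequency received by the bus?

140 Hz

49 km/h = 13.61 m/s.
The bus is ahead, so the motorcycle is moving toward it while the bus is moving away from the motorcycle.
With source approaching and observer receding, f' = f · (v − v_o)/(v − v_s).
f' = 131 × (339 − 13.61)/(339 − 35.6) = 131 × 325.39/303.4 ≈ 140 Hz.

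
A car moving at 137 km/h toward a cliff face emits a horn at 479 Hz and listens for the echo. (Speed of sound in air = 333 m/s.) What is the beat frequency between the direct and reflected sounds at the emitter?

137 km/h = 38.06 m/s.
The cliff face receives the sound from a moving source: f₁ = f₀ · v/(v − v_e) = 479 × 333/294.94 ≈ 540.8 Hz.
On the return leg the car is a moving observer: f₂ = f₁ · (v + v_e)/v = 540.8 × 371.06/333 ≈ 602.6 Hz.
Equivalently f₂ = f₀ · (v + v_e)/(v − v_e).
Beat against the emitted tone: |f₂ − f₀| = 2v_e·f₀/(v − v_e) = 2 × 38.06 × 479/294.94 ≈ 124 Hz.

124 Hz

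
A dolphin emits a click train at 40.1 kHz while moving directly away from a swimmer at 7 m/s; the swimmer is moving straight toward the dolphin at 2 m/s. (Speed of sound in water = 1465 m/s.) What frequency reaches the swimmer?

General Doppler shift: f' = f · (v + v_o)/(v + v_s).
f' = 40.1 × (1465 + 2)/(1465 + 7) = 40.1 × 1467/1472 ≈ 40.0 kHz.

40.0 kHz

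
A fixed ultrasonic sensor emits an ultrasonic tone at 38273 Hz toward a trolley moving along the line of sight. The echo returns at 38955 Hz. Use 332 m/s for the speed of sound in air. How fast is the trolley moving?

Double Doppler shift off a moving reflector: f₂ = f₀ · (v + u)/(v − u) (u > 0 toward emitter).
Rearranging, u = v · (f₂ − f₀)/(f₂ + f₀) = 332 × 682/77228 ≈ 2.93 m/s.
So the trolley is moving at 2.93 m/s toward the emitter.

2.93 m/s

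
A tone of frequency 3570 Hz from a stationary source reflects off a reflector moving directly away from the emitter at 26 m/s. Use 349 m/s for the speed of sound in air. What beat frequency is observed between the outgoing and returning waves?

At the reflector (a moving observer), f₁ = f₀ · (v − u)/v = 3570 × 323/349 ≈ 3304 Hz.
The reflection then acts as a moving source: f₂ = f₁ · v/(v + u) ≈ 3075 Hz.
Equivalently f₂ = f₀ · (v − u)/(v + u).
Beat frequency: |f₂ − f₀| = 2u·f₀/(v + u) = 2 × 26 × 3570/375 ≈ 495 Hz.

495 Hz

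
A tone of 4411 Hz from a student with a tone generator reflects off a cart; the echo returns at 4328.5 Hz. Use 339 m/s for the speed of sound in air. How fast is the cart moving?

Double Doppler shift off a moving reflector: f₂ = f₀ · (v + u)/(v − u) (u > 0 toward emitter).
Rearranging, u = v · (f₂ − f₀)/(f₂ + f₀) = 339 × -82.5/8739.5 ≈ -3.2 m/s.
So the cart is moving at 3.2 m/s away from the emitter.

3.2 m/s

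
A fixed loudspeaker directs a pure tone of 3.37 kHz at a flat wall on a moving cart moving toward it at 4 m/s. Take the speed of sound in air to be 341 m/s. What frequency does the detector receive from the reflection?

At the flat wall on a moving cart (a moving observer), f₁ = f₀ · (v + u)/v = 3.37 × 345/341 ≈ 3.41 kHz.
The reflection then acts as a moving source: f₂ = f₁ · v/(v − u) ≈ 3.45 kHz.

3.45 kHz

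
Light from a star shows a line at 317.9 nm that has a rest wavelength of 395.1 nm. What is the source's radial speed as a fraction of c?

0.214

λ'/λ₀ = 0.8046 < 1 (blueshift), so the source is approaching.
λ'/λ₀ = √((1 − β)/(1 + β)) for an approaching source ⇒ β = (1 − r²)/(1 + r²) with r = λ'/λ₀.
β = (1 − 0.6474)/(1 + 0.6474) ≈ 0.214.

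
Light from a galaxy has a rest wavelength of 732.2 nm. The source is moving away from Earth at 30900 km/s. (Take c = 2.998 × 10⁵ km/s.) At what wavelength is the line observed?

β = v/c = 30900/299800 = 0.1031.
Relativistic Doppler for wavelength: λ' = λ₀ · √((1 + β)/(1 − β)).
λ' = 732.2 × √(1.1031/0.8969) = 732.2 × 1.10897 ≈ 812.0 nm.

812.0 nm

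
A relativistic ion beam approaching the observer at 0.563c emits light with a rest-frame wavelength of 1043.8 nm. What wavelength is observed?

Relativistic Doppler for wavelength: λ' = λ₀ · √((1 − β)/(1 + β)).
λ' = 1043.8 × √(0.4370/1.5630) = 1043.8 × 0.52876 ≈ 551.9 nm.

551.9 nm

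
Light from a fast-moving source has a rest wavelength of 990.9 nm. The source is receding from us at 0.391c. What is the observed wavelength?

Relativistic Doppler for wavelength: λ' = λ₀ · √((1 + β)/(1 − β)).
λ' = 990.9 × √(1.3910/0.6090) = 990.9 × 1.51131 ≈ 1497.6 nm.

1497.6 nm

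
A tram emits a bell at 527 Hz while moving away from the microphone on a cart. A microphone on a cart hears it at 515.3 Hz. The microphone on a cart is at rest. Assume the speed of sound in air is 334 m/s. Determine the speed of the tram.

7.6 m/s

f' = f · v/(v + v_s) ⇒ v_s = v · |1 − f/f'|.
v_s = 334 × |1 − 527/515.3| = 334 × 0.02271 ≈ 7.6 m/s.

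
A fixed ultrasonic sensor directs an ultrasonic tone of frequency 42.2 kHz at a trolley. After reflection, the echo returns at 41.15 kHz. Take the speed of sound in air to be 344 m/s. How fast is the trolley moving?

Double Doppler shift off a moving reflector: f₂ = f₀ · (v + u)/(v − u) (u > 0 toward emitter).
Rearranging, u = v · (f₂ − f₀)/(f₂ + f₀) = 344 × -1.05/83.35 ≈ -4.3 m/s.
So the trolley is moving at 4.3 m/s away from the emitter.

4.3 m/s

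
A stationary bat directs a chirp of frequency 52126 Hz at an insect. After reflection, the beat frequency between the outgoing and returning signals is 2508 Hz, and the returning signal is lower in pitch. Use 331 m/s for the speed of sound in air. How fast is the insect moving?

Double Doppler shift off a moving reflector: f₂ = f₀ · (v + u)/(v − u) (u > 0 toward emitter).
Returning signal is lower, so f₂ = f₀ − Δf = 52126 − 2508 = 49618 Hz.
Rearranging, u = v · (f₂ − f₀)/(f₂ + f₀) = 331 × -2508/101744 ≈ -8.2 m/s.
So the insect is moving at 8.2 m/s away from the emitter.

8.2 m/s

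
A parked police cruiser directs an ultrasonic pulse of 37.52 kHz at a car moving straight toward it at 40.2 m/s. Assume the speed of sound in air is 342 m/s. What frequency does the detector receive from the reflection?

47.5 kHz

The car first receives the wave as a moving observer: f₁ = f₀ · (v + u)/v = 37.52 × (342 + 40.2)/342 ≈ 41.9 kHz.
The reflection then acts as a moving source: f₂ = f₁ · v/(v − u) ≈ 47.5 kHz.
Equivalently f₂ = f₀ · (v + u)/(v − u).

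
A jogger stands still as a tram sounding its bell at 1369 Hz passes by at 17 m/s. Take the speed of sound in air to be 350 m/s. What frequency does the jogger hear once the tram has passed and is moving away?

1306 Hz

Receding: f₂ = f · v/(v + v_s) = 1369 × 350/367 ≈ 1306 Hz.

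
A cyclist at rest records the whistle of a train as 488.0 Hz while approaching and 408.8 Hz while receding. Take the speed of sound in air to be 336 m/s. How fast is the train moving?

30 m/s

f₁/f₂ = (v + v_s)/(v − v_s), so v_s = v · (f₁ − f₂)/(f₁ + f₂).
v_s = 336 × (488.0 − 408.8)/(488.0 + 408.8) = 336 × 79.2/896.8 ≈ 30 m/s.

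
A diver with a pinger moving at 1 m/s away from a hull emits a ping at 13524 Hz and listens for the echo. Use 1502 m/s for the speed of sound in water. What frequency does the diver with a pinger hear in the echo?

The hull receives the sound from a moving source: f₁ = f₀ · v/(v + v_e) = 13524 × 1502/1503 ≈ 13515 Hz.
On the return leg the diver with a pinger is a moving observer: f₂ = f₁ · (v − v_e)/v = 13515 × 1501/1502 ≈ 13506 Hz.
Equivalently f₂ = f₀ · (v − v_e)/(v + v_e).

13506 Hz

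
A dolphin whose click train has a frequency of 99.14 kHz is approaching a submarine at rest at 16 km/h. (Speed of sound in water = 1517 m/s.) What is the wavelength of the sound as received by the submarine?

16 km/h = 4.444 m/s.
Only the source moves, toward the listener, so f' = f · v/(v − v_s).
f' = 99.14 × 1517/(1517 − 4.444) ≈ 99.4 kHz.
λ' = v/f' = 1517/99431.3 ≈ 1.5 cm.

1.5 cm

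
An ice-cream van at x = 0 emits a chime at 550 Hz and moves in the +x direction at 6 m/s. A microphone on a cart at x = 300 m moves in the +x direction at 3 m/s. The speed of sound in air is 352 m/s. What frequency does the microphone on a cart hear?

The observer lies on the +x side, so the source is heading toward the observer and the observer is heading away from the source.
Both move, so f' = f · (v − v_o)/(v − v_s).
f' = 550 × (352 − 3)/(352 − 6) = 550 × 349/346 ≈ 555 Hz.

555 Hz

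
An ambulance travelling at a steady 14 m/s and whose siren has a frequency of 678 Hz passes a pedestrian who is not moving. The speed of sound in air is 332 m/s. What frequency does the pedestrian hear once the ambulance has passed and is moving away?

651 Hz

Receding: f₂ = f · v/(v + v_s) = 678 × 332/346 ≈ 651 Hz.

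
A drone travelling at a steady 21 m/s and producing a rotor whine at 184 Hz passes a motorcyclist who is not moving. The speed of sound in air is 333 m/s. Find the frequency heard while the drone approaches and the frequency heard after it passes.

196 Hz approaching; 173 Hz receding

Approaching: f₁ = f · v/(v − v_s) = 184 × 333/312 ≈ 196 Hz.
Receding: f₂ = f · v/(v + v_s) = 184 × 333/354 ≈ 173 Hz.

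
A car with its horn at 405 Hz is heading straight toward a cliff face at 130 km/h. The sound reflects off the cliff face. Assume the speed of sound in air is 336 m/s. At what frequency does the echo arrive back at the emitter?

130 km/h = 36.11 m/s.
The cliff face receives the sound from a moving source: f₁ = f₀ · v/(v − v_e) = 405 × 336/299.89 ≈ 454 Hz.
On the return leg the car is a moving observer: f₂ = f₁ · (v + v_e)/v = 454 × 372.11/336 ≈ 503 Hz.
Equivalently f₂ = f₀ · (v + v_e)/(v − v_e).

503 Hz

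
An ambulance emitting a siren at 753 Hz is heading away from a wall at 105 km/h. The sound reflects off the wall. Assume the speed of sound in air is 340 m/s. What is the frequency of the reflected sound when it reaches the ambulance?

105 km/h = 29.17 m/s.
The wall receives the sound from a moving source: f₁ = f₀ · v/(v + v_e) = 753 × 340/369.17 ≈ 694 Hz.
On the return leg the ambulance is a moving observer: f₂ = f₁ · (v − v_e)/v = 694 × 310.83/340 ≈ 634 Hz.
Equivalently f₂ = f₀ · (v − v_e)/(v + v_e).

634 Hz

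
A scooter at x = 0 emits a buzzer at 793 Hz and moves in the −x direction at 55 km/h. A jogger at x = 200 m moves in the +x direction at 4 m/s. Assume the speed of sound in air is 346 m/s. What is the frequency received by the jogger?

751 Hz

55 km/h = 15.28 m/s.
The observer lies on the +x side, so the source is heading away from the observer and the observer is heading away from the source.
General Doppler shift: f' = f · (v − v_o)/(v + v_s).
f' = 793 × (346 − 4)/(346 + 15.28) = 793 × 342/361.28 ≈ 751 Hz.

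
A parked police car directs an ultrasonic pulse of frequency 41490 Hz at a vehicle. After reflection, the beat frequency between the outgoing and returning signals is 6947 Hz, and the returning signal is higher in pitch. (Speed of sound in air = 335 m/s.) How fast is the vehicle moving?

Double Doppler shift off a moving reflector: f₂ = f₀ · (v + u)/(v − u) (u > 0 toward emitter).
Returning signal is higher, so f₂ = f₀ + Δf = 41490 + 6947 = 48437 Hz.
Rearranging, u = v · (f₂ − f₀)/(f₂ + f₀) = 335 × 6947/89927 ≈ 26 m/s.
So the vehicle is moving at 26 m/s toward the emitter.

26 m/s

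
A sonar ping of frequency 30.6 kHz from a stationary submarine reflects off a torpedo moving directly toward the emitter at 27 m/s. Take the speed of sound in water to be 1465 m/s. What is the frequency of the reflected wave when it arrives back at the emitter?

The torpedo first receives the wave as a moving observer: f₁ = f₀ · (v + u)/v = 30.6 × (1465 + 27)/1465 ≈ 31.2 kHz.
The reflection then acts as a moving source: f₂ = f₁ · v/(v − u) ≈ 31.7 kHz.

31.7 kHz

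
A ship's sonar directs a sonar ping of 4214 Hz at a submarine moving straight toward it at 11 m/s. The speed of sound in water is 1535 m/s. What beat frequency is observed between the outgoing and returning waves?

61 Hz

At the submarine (a moving observer), f₁ = f₀ · (v + u)/v = 4214 × 1546/1535 ≈ 4244.2 Hz.
On reflection it acts as a source moving toward the stationary detector: f₂ = f₁ · v/(v − u) = 4244.2 × 1535/1524 ≈ 4274.8 Hz.
Beat frequency: |f₂ − f₀| = 2u·f₀/(v − u) = 2 × 11 × 4214/1524 ≈ 61 Hz.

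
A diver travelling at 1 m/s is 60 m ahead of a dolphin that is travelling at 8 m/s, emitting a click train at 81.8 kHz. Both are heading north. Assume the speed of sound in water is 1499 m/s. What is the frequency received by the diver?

82.2 kHz

The diver is ahead, so the dolphin is moving toward it while the diver is moving away from the dolphin.
With source approaching and observer receding, f' = f · (v − v_o)/(v − v_s).
f' = 81.8 × (1499 − 1)/(1499 − 8) = 81.8 × 1498/1491 ≈ 82.2 kHz.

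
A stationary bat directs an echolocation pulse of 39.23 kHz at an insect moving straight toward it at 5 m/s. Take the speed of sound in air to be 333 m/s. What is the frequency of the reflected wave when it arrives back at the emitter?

40.4 kHz

The insect first receives the wave as a moving observer: f₁ = f₀ · (v + u)/v = 39.23 × (333 + 5)/333 ≈ 39.8 kHz.
The reflection then acts as a moving source: f₂ = f₁ · v/(v − u) ≈ 40.4 kHz.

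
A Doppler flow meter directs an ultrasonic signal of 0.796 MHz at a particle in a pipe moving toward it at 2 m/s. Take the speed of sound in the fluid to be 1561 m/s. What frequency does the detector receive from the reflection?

0.7980 MHz

At the particle in a pipe (a moving observer), f₁ = f₀ · (v + u)/v = 0.796 × 1563/1561 ≈ 0.7970 MHz.
On reflection it acts as a source moving toward the stationary detector: f₂ = f₁ · v/(v − u) = 0.7970 × 1561/1559 ≈ 0.7980 MHz.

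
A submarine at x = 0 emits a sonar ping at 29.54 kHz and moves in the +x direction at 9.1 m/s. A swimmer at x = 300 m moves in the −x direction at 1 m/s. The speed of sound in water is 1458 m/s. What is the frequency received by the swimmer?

29.7 kHz

The observer lies on the +x side, so the source is heading toward the observer and the observer is heading toward the source.
Both move, so f' = f · (v + v_o)/(v − v_s).
f' = 29.54 × (1458 + 1)/(1458 − 9.1) = 29.54 × 1459/1448.9 ≈ 29.7 kHz.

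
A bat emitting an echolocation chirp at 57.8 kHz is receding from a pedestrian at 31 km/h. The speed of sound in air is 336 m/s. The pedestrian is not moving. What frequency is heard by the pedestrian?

56.4 kHz

31 km/h = 8.611 m/s.
With the source moving away from a stationary observer, f' = f · v/(v + v_s).
f' = 57.8 × 336/(336 + 8.611) = 57.8 × 336/344.6 ≈ 56.4 kHz.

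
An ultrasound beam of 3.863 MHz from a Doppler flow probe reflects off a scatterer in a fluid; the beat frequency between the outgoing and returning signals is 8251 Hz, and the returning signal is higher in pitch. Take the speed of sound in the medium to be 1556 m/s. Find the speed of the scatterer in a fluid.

1.66 m/s

Double Doppler shift off a moving reflector: f₂ = f₀ · (v + u)/(v − u) (u > 0 toward emitter).
Returning signal is higher, so f₂ = f₀ + Δf = 3863000 + 8251 = 3871251 Hz.
Rearranging, u = v · (f₂ − f₀)/(f₂ + f₀) = 1556 × 8251/7734251 ≈ 1.66 m/s.
So the scatterer in a fluid is moving at 1.66 m/s toward the emitter.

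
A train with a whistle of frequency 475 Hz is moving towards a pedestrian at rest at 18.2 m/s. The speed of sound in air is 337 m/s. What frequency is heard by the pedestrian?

502 Hz

With the source moving toward a stationary observer, f' = f · v/(v − v_s).
f' = 475 × 337/(337 − 18.2) = 475 × 337/318.8 ≈ 502 Hz.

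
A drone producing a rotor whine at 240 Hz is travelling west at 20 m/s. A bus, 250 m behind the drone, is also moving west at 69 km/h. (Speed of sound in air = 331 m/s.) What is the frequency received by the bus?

239 Hz

69 km/h = 19.17 m/s.
The bus is behind, so the drone is moving away from it while the bus is moving toward the drone.
Both move, so f' = f · (v + v_o)/(v + v_s).
f' = 240 × (331 + 19.17)/(331 + 20) = 240 × 350.17/351 ≈ 239 Hz.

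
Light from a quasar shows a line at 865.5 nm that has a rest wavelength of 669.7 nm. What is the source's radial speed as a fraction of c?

λ'/λ₀ = 1.2924 > 1 (redshift), so the source is receding.
λ'/λ₀ = √((1 + β)/(1 − β)) for a receding source ⇒ β = (r² − 1)/(r² + 1) with r = λ'/λ₀.
β = (1.6702 − 1)/(1.6702 + 1) ≈ 0.251.

0.251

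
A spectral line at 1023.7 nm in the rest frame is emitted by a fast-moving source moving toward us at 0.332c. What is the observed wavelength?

725.0 nm

Relativistic Doppler for wavelength: λ' = λ₀ · √((1 − β)/(1 + β)).
λ' = 1023.7 × √(0.6680/1.3320) = 1023.7 × 0.70817 ≈ 725.0 nm.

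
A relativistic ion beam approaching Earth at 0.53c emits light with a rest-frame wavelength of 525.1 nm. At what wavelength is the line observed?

Relativistic Doppler for wavelength: λ' = λ₀ · √((1 − β)/(1 + β)).
λ' = 525.1 × √(0.4700/1.5300) = 525.1 × 0.55425 ≈ 291.0 nm.

291.0 nm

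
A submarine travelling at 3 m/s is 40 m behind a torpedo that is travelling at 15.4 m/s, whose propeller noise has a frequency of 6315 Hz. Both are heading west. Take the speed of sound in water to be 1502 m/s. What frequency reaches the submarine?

The submarine is behind, so the torpedo is moving away from it while the submarine is moving toward the torpedo.
With source receding and observer approaching, f' = f · (v + v_o)/(v + v_s).
f' = 6315 × (1502 + 3)/(1502 + 15.4) = 6315 × 1505/1517.4 ≈ 6263 Hz.

6263 Hz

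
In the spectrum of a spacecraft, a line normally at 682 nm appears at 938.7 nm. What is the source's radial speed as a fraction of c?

0.309

λ'/λ₀ = 1.3764 > 1 (redshift), so the source is receding.
λ'/λ₀ = √((1 + β)/(1 − β)) for a receding source ⇒ β = (r² − 1)/(r² + 1) with r = λ'/λ₀.
β = (1.8945 − 1)/(1.8945 + 1) ≈ 0.309.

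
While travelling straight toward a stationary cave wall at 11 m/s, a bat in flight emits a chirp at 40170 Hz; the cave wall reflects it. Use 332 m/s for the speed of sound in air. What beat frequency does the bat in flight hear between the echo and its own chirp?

The cave wall receives the sound from a moving source: f₁ = f₀ · v/(v − v_e) = 40170 × 332/321 ≈ 41547 Hz.
On the return leg the bat in flight is a moving observer: f₂ = f₁ · (v + v_e)/v = 41547 × 343/332 ≈ 42923 Hz.
Equivalently f₂ = f₀ · (v + v_e)/(v − v_e).
Beat against the emitted tone: |f₂ − f₀| = 2v_e·f₀/(v − v_e) = 2 × 11 × 40170/321 ≈ 2753 Hz.

2753 Hz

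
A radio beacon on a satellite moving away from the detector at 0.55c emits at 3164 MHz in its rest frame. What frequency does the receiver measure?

Relativistic Doppler for frequency: f' = f₀ · √((1 − β)/(1 + β)).
f' = 3164 × √(0.4500/1.5500) = 3164 × 0.53882 ≈ 1704.8 MHz.

1704.8 MHz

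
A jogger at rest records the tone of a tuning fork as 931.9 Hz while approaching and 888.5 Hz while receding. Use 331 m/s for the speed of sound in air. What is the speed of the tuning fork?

f₁/f₂ = (v + v_s)/(v − v_s), so v_s = v · (f₁ − f₂)/(f₁ + f₂).
v_s = 331 × (931.9 − 888.5)/(931.9 + 888.5) = 331 × 43.4/1820.4 ≈ 7.9 m/s.

7.9 m/s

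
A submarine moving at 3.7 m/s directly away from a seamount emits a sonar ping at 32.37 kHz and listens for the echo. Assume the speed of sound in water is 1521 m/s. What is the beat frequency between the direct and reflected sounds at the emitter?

The seamount receives the sound from a moving source: f₁ = f₀ · v/(v + v_e) = 32.37 × 1521/1524.7 ≈ 32.2914 kHz.
On the return leg the submarine is a moving observer: f₂ = f₁ · (v − v_e)/v = 32.2914 × 1517.3/1521 ≈ 32.2129 kHz.
Beat against the emitted tone (with f₀ = 32370 Hz): |f₂ − f₀| = 2v_e·f₀/(v + v_e) = 2 × 3.7 × 32370/1524.7 ≈ 157 Hz.

157 Hz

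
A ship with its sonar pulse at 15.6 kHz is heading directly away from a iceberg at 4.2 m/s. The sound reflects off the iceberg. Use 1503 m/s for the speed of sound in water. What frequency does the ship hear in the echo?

15.51 kHz

The iceberg receives the sound from a moving source: f₁ = f₀ · v/(v + v_e) = 15.6 × 1503/1507.2 ≈ 15.56 kHz.
On the return leg the ship is a moving observer: f₂ = f₁ · (v − v_e)/v = 15.56 × 1498.8/1503 ≈ 15.51 kHz.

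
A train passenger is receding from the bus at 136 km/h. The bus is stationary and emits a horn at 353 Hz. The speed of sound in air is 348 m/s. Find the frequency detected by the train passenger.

136 km/h = 37.78 m/s.
Moving observer, stationary source: f' = f · (v − v_o)/v.
f' = 353 × (348 − 37.78)/348 = 353 × 310.22/348 ≈ 315 Hz.

315 Hz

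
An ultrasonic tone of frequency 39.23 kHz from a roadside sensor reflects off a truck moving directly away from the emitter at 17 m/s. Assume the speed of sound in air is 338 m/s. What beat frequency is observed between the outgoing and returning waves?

The truck first receives the wave as a moving observer: f₁ = f₀ · (v − u)/v = 39.23 × (338 − 17)/338 ≈ 37.26 kHz.
On reflection it acts as a source moving away from the stationary detector: f₂ = f₁ · v/(v + u) = 37.26 × 338/355 ≈ 35.47 kHz.
Equivalently f₂ = f₀ · (v − u)/(v + u).
Beat frequency (with f₀ = 39230 Hz): |f₂ − f₀| = 2u·f₀/(v + u) = 2 × 17 × 39230/355 ≈ 3757 Hz.

3757 Hz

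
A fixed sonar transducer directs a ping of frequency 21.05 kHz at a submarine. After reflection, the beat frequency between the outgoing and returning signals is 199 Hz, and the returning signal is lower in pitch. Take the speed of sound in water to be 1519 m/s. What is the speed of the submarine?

7.2 m/s

Double Doppler shift off a moving reflector: f₂ = f₀ · (v + u)/(v − u) (u > 0 toward emitter).
Returning signal is lower, so f₂ = f₀ − Δf = 21050 − 199 = 20851 Hz.
Rearranging, u = v · (f₂ − f₀)/(f₂ + f₀) = 1519 × -199/41901 ≈ -7.2 m/s.
So the submarine is moving at 7.2 m/s away from the emitter.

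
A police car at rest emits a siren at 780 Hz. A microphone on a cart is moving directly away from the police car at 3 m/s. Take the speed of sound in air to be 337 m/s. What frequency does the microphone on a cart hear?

Only the observer moves, away from the source, so f' = f · (v − v_o)/v.
f' = 780 × (337 − 3)/337 = 780 × 334/337 ≈ 773 Hz.

773 Hz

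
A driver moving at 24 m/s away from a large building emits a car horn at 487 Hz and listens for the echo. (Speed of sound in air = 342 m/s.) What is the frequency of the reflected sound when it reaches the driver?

The large building receives the sound from a moving source: f₁ = f₀ · v/(v + v_e) = 487 × 342/366 ≈ 455 Hz.
On the return leg the driver is a moving observer: f₂ = f₁ · (v − v_e)/v = 455 × 318/342 ≈ 423 Hz.

423 Hz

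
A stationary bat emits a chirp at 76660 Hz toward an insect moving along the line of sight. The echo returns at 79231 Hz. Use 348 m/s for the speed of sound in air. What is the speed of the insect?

5.7 m/s

Double Doppler shift off a moving reflector: f₂ = f₀ · (v + u)/(v − u) (u > 0 toward emitter).
Rearranging, u = v · (f₂ − f₀)/(f₂ + f₀) = 348 × 2571/155891 ≈ 5.7 m/s.
So the insect is moving at 5.7 m/s toward the emitter.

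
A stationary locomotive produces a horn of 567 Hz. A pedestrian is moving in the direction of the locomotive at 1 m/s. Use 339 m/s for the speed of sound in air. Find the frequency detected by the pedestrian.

569 Hz

Only the observer moves, toward the source, so f' = f · (v + v_o)/v.
f' = 567 × (339 + 1)/339 = 567 × 340/339 ≈ 569 Hz.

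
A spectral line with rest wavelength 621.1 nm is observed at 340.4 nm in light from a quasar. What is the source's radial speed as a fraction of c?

λ'/λ₀ = 0.5481 < 1 (blueshift), so the source is approaching.
λ'/λ₀ = √((1 − β)/(1 + β)) for an approaching source ⇒ β = (1 − r²)/(1 + r²) with r = λ'/λ₀.
β = (1 − 0.3004)/(1 + 0.3004) ≈ 0.538.

0.538c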